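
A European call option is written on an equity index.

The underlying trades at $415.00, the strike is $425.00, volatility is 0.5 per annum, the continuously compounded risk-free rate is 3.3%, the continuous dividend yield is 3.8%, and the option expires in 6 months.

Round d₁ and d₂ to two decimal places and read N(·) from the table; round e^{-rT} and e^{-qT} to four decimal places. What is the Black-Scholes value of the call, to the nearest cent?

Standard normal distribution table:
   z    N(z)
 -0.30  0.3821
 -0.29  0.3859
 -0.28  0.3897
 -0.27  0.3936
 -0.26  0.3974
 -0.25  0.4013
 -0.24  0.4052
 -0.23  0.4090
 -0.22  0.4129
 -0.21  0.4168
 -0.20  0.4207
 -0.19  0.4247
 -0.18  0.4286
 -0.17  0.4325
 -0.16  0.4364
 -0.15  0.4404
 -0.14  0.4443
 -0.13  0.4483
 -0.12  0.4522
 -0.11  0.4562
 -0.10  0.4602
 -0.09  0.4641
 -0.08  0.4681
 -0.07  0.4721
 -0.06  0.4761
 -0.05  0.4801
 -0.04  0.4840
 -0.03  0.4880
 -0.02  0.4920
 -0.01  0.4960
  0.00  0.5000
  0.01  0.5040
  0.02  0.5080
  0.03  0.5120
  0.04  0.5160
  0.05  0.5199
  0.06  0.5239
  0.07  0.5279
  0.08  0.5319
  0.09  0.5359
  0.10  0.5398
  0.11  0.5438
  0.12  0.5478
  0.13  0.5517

$52.05

σ√T = 0.5·√0.5 = 0.3536
d₁ = [ln(415/425) + (0.033 − 0.038 + 0.5²/2)·0.5] / 0.3536 = [-0.0238 + 0.0600] / 0.3536 = 0.1024 ⇒ 0.10
d₂ = d₁ − σ√T = 0.1024 − 0.3536 = -0.2512 ⇒ -0.25
exp(−qT) = exp(−0.038·0.5) = 0.9812;  exp(−rT) = exp(−0.033·0.5) = 0.9836
C = 415·0.9812·N(0.10) − 425·0.9836·N(-0.25) = 415·0.9812·0.5398 − 425·0.9836·0.4013 = 219.8055 − 167.7554 = 52.0500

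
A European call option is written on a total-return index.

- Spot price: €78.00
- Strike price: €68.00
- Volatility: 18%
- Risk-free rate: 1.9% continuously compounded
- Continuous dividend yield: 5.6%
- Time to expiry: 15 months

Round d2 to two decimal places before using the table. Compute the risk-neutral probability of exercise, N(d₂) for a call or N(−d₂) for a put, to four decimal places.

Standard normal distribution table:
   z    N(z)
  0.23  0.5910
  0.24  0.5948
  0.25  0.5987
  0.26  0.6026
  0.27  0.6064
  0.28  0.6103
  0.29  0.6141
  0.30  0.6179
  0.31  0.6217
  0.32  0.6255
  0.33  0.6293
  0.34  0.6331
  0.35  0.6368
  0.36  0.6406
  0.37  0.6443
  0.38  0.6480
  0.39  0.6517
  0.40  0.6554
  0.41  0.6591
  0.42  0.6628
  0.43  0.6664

0.6368

T = 1.25;  σ√T = 0.2012
d₁ = [ln(78/68) + (0.019 − 0.056 + 0.18²/2)·1.25] / 0.2012 = [0.1372 − 0.0260] / 0.2012 = 0.5526 ≈ 0.55
d₂ = d₁ − σ√T = 0.5526 − 0.2012 = 0.3513 ≈ 0.35
Pr(exercise) under Q = N(d₂) = 0.6368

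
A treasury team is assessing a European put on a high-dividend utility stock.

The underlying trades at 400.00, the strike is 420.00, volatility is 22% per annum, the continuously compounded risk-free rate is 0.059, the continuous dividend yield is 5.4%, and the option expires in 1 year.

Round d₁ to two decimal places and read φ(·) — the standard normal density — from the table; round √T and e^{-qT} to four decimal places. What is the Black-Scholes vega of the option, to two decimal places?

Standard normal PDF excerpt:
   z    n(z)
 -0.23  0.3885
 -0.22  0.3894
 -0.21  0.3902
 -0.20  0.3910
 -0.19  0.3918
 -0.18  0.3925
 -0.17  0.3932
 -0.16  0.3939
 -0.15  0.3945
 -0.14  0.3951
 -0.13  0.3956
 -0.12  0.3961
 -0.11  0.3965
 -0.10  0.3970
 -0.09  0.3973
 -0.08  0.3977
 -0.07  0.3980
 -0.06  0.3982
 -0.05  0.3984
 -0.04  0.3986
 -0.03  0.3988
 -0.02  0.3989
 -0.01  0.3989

σ√T = 0.22 × 1.0000 = 0.2200
d₁ = [ln(400/420) + (0.059 − 0.054 + 0.22²/2)·1] / 0.2200 = [-0.0488 + 0.0292] / 0.2200 = -0.0890 → -0.09
√T = √1 = 1.0000
φ(d₁) = φ(-0.09) = 0.3973
exp(−qT) = exp(−0.054·1) = 0.9474
vega = S·exp(−qT)·φ(d₁)·√T = 400·0.9474·0.3973·1.0000 = 150.5608

150.56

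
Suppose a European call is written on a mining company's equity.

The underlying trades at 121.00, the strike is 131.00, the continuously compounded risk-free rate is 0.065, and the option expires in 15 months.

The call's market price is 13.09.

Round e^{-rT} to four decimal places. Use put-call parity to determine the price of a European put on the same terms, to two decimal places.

e^(−rT) = e^(−0.065·1.25) = 0.9220
Put-call parity: C − P = S − K·e^(−rT) = 121 − 131·0.9220 = 121 − 120.7820 = 0.2180
P = C − (C − P) = 13.09 − (0.2180) = 12.8720

12.87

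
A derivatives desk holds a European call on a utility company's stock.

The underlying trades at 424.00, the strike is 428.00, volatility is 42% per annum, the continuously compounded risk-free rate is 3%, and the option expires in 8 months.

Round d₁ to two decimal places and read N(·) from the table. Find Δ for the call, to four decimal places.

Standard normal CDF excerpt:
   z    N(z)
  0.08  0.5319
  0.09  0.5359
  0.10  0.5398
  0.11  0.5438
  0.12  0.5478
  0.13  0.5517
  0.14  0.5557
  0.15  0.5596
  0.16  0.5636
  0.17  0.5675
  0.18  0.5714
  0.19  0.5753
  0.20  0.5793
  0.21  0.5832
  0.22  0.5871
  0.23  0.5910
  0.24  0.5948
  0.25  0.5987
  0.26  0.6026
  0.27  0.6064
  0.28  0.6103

0.5793

σ√T = 0.42·√0.6667 = 0.3429
d₁ = [ln(424/428) + (0.03 + 0.42²/2)·0.6667] / 0.3429 = [-0.0094 + 0.0788] / 0.3429 = 0.2024 → 0.20
N(d₁) = N(0.20) = 0.5793
Δ_call = N(d₁) = 0.5793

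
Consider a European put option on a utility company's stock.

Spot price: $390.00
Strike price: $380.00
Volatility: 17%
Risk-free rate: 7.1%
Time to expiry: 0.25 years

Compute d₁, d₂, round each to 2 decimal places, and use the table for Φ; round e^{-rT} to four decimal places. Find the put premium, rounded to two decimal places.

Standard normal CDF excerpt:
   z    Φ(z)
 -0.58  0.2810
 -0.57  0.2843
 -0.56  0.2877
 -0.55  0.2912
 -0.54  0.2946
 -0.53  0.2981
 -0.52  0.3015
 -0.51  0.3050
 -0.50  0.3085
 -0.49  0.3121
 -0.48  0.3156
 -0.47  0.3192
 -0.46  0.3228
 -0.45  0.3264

σ√T = 0.17 × 0.5000 = 0.0850
d₁ = [ln(390/380) + (0.071 + 0.17²/2)·0.25] / 0.0850 = [0.0260 + 0.0214] / 0.0850 = 0.5569 ≈ 0.56
d₂ = d₁ − σ√T = 0.5569 − 0.0850 = 0.4719 ≈ 0.47
exp(−rT) = exp(−0.071·0.25) = 0.9824
N(−d₂) = N(-0.47) = 0.3192;  N(−d₁) = N(-0.56) = 0.2877
P = 380·0.9824·0.3192 − 390·0.2877 = 119.1612 − 112.2030 = 6.9582

$6.96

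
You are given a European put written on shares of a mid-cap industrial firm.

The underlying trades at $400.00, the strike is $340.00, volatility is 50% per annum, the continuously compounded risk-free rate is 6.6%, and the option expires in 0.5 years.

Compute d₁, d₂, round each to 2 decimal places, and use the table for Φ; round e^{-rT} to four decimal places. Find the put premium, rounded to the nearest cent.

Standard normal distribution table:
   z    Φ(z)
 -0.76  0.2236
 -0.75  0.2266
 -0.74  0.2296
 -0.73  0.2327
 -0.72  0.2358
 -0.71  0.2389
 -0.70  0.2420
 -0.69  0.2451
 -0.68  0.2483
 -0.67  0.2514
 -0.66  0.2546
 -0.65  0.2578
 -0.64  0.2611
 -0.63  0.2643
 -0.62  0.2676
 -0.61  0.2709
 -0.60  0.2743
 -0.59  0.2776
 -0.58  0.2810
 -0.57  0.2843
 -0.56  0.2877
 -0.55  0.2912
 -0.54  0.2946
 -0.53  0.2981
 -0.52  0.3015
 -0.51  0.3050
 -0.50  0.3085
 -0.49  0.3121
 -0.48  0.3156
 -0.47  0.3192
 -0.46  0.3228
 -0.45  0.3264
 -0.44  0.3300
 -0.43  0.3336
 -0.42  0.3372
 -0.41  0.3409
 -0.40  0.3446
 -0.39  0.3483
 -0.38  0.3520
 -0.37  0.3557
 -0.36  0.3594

$22.71

σ√T = 0.5·√0.5 = 0.3536
d₁ = [ln(400/340) + (0.066 + ½·0.5²)·0.5] / (σ√T) = (0.1625 + 0.0955) / 0.3536 = 0.7298 which rounds to 0.73
d₂ = 0.7298 − 0.3536 = 0.3762 which rounds to 0.38
exp(−rT) = exp(−0.066·0.5) = 0.9675
P = 340·0.9675·N(-0.38) − 400·N(-0.73) = 340·0.9675·0.3520 − 400·0.2327 = 115.7904 − 93.0800 = 22.7104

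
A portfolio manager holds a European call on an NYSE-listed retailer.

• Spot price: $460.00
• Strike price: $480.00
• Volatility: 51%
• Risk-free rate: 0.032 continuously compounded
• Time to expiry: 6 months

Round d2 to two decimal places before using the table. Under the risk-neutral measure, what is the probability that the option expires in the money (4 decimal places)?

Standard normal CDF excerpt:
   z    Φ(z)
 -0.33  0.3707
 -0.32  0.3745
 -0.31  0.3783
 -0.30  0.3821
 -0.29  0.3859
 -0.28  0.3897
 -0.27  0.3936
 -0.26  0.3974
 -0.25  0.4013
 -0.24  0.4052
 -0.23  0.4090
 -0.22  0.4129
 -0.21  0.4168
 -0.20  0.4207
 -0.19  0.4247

σ√T = 0.51·√0.5 = 0.3606
d₁ = [ln(460/480) + (0.032 + 0.51²/2)·0.5] / 0.3606 = [-0.0426 + 0.0810] / 0.3606 = 0.1067 ⇒ 0.11
d₂ = d₁ − σ√T = 0.1067 − 0.3606 = -0.2540 ⇒ -0.25
Risk-neutral Pr[S_T > K] = N(d₂) = N(-0.25) = 0.4013

0.4013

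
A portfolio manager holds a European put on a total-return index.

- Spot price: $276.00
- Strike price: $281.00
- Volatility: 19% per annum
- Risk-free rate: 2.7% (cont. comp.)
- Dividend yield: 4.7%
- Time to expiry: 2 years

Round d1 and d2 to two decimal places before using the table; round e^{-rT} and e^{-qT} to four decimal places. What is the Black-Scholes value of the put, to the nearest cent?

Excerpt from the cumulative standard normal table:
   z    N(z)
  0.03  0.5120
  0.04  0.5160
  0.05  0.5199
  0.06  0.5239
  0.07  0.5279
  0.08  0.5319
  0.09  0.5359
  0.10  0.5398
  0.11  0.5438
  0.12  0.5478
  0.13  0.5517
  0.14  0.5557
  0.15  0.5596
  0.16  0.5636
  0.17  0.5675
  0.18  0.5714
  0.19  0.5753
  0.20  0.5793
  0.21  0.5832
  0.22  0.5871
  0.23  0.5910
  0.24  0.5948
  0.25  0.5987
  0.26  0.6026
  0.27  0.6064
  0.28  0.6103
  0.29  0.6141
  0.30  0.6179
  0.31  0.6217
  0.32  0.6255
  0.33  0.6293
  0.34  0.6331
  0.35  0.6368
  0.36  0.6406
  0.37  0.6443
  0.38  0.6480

$35.89

T = 2;  σ√T = 0.2687
d₁ = [ln(276/281) + (0.027 − 0.047 + 0.19²/2)·2] / 0.2687 = [-0.0180 − 0.0039] / 0.2687 = -0.0813 → -0.08
d₂ = d₁ − σ√T = -0.0813 − 0.2687 = -0.3500 → -0.35
exp(−qT) = exp(−0.047·2) = 0.9103;  exp(−rT) = exp(−0.027·2) = 0.9474
P = 281·0.9474·N(0.35) − 276·0.9103·N(0.08) = 281·0.9474·0.6368 − 276·0.9103·0.5319 = 169.5285 − 133.6360 = 35.8925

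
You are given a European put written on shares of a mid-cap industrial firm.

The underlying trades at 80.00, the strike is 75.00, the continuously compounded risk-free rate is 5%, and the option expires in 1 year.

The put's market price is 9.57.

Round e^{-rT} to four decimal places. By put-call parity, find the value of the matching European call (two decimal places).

e^(−rT) = e^(−0.05·1) = 0.9512
Put-call parity: C − P = S − K·e^(−rT) = 80 − 75·0.9512 = 80 − 71.3400 = 8.6600
C = P + (C − P) = 9.57 + (8.6600) = 18.2300

18.23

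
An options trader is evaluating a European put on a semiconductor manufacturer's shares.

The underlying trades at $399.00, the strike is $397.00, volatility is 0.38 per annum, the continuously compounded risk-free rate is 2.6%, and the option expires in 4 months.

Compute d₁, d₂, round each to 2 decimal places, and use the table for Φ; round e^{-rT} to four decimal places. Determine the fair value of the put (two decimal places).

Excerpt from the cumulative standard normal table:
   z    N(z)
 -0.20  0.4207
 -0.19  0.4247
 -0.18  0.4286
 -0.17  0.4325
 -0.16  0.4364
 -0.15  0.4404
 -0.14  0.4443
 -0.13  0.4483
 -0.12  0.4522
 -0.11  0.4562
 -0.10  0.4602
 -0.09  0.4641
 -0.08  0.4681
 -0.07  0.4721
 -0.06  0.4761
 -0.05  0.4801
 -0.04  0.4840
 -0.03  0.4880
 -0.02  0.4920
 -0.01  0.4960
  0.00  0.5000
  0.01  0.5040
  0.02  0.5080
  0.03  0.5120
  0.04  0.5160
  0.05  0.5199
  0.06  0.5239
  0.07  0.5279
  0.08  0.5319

$32.06

σ√T = 0.38 × 0.5774 = 0.2194
d₁ = [ln(399/397) + (0.026 + 0.38²/2)·0.3333] / 0.2194 = [0.0050 + 0.0327] / 0.2194 = 0.1721 which rounds to 0.17
d₂ = d₁ − σ√T = 0.1721 − 0.2194 = -0.0473 which rounds to -0.05
exp(−rT) = exp(−0.026·0.3333) = 0.9914
N(−d₂) = N(0.05) = 0.5199;  N(−d₁) = N(-0.17) = 0.4325
P = 397·0.9914·0.5199 − 399·0.4325 = 204.6253 − 172.5675 = 32.0578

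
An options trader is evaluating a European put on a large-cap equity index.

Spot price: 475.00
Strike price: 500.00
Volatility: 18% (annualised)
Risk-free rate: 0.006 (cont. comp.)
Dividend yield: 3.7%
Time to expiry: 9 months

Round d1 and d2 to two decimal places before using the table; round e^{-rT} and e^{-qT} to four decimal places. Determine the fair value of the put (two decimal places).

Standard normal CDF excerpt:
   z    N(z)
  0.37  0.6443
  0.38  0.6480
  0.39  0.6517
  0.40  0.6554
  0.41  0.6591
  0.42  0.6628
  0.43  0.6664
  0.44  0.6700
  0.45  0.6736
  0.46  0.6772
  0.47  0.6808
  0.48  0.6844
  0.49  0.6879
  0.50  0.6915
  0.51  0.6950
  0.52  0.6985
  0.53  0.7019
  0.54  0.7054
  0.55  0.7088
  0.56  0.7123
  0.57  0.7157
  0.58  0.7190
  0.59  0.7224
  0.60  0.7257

51.76

T = 0.75;  σ√T = 0.1559
d₁ = [ln(475/500) + (0.006 − 0.037 + 0.18²/2)·0.75] / 0.1559 = [-0.0513 − 0.0111] / 0.1559 = -0.4003 → -0.40
d₂ = d₁ − σ√T = -0.4003 − 0.1559 = -0.5561 → -0.56
e^(−qT) = e^(−0.037·0.75) = 0.9726;  e^(−rT) = e^(−0.006·0.75) = 0.9955
N(−d₂) = N(0.56) = 0.7123;  N(−d₁) = N(0.40) = 0.6554
P = 500·0.9955·0.7123 − 475·0.9726·0.6554 = 354.5473 − 302.7850 = 51.7624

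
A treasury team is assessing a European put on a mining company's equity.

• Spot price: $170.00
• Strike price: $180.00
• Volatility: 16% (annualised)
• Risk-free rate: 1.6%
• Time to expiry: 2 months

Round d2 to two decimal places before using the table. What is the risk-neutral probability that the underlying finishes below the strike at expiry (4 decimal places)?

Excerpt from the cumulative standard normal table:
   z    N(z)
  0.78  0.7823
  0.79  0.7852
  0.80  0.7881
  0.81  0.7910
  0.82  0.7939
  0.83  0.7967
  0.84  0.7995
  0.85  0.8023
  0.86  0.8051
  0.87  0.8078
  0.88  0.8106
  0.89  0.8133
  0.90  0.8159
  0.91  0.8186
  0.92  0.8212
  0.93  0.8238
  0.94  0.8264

σ√T = 0.16 × 0.4082 = 0.0653
d₁ = [ln(170/180) + (0.016 + 0.16²/2)·0.1667] / 0.0653 = [-0.0572 + 0.0048] / 0.0653 = -0.8016 ⇒ -0.80
d₂ = d₁ − σ√T = -0.8016 − 0.0653 = -0.8669 ⇒ -0.87
Risk-neutral Pr[S_T < K] = N(−d₂) = N(0.87) = 0.8078

0.8078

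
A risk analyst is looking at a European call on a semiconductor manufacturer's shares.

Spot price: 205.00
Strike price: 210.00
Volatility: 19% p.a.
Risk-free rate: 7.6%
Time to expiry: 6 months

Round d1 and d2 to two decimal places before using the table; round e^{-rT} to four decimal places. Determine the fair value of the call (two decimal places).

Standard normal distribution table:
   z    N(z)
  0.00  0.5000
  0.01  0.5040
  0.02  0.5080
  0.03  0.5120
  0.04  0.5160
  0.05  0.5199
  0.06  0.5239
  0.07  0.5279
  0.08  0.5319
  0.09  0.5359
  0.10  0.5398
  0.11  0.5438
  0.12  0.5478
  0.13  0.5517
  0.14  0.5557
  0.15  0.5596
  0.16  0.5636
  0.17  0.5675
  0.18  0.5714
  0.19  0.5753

12.02

σ√T = 0.19·√0.5 = 0.1344
d₁ = [ln(205/210) + (0.076 + 0.19²/2)·0.5] / 0.1344 = [-0.0241 + 0.0470] / 0.1344 = 0.1707 ⇒ 0.17
d₂ = d₁ − σ√T = 0.1707 − 0.1344 = 0.0363 ⇒ 0.04
exp(−rT) = exp(−0.076·0.5) = 0.9627
N(d₁) = N(0.17) = 0.5675;  N(d₂) = N(0.04) = 0.5160
C = 205·0.5675 − 210·0.9627·0.5160 = 116.3375 − 104.3182 = 12.0193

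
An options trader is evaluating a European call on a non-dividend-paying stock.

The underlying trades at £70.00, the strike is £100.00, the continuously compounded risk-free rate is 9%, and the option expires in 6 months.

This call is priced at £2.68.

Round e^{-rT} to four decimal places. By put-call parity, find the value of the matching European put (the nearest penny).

e^(−rT) = e^(−0.09·0.5) = 0.9560
Put-call parity: C − P = S − K·e^(−rT) = 70 − 100·0.9560 = 70 − 95.6000 = -25.6000
P = C − (C − P) = 2.68 − (-25.6000) = 28.2800

£28.28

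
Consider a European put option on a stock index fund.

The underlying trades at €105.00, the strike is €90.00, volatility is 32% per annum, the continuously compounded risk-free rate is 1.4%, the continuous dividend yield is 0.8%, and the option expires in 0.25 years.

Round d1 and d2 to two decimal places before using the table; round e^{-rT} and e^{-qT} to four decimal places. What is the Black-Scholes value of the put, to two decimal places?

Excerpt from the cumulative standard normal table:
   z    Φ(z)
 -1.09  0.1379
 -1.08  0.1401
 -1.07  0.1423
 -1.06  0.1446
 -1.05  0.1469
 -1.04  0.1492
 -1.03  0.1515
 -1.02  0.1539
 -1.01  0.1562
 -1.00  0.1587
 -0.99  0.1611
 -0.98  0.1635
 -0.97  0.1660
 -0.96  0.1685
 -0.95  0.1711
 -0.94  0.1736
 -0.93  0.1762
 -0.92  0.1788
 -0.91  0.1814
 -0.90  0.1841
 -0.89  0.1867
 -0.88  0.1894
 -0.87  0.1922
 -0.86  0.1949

T = 0.25;  σ√T = 0.1600
d₁ = [ln(105/90) + (0.014 − 0.008 + ½·0.32²)·0.25] / (σ√T) = (0.1542 + 0.0143) / 0.1600 = 1.0528 which rounds to 1.05
d₂ = 1.0528 − 0.1600 = 0.8928 which rounds to 0.89
exp(−qT) = exp(−0.008·0.25) = 0.9980;  exp(−rT) = exp(−0.014·0.25) = 0.9965
N(−d₂) = N(-0.89) = 0.1867;  N(−d₁) = N(-1.05) = 0.1469
P = 90·0.9965·0.1867 − 105·0.9980·0.1469 = 16.7442 − 15.3937 = 1.3505

€1.35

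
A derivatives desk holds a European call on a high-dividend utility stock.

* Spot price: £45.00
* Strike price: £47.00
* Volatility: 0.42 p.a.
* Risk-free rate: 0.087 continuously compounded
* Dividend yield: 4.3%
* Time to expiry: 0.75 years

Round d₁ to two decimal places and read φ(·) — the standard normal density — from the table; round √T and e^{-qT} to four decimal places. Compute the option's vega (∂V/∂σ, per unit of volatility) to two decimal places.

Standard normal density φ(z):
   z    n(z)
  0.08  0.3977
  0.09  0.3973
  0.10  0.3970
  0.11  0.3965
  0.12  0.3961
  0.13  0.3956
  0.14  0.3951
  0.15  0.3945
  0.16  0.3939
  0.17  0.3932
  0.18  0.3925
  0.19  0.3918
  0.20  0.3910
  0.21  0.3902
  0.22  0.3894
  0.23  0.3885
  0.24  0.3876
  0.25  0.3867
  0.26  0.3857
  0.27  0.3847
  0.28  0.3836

14.89

σ√T = 0.42·√0.75 = 0.3637
d₁ = [ln(45/47) + (0.087 − 0.043 + 0.42²/2)·0.75] / 0.3637 = [-0.0435 + 0.0991] / 0.3637 = 0.1530 → 0.15
√T = √0.75 = 0.8660
φ(d₁) = φ(0.15) = 0.3945
e^(−qT) = e^(−0.043·0.75) = 0.9683
vega = S·e^(−qT)·φ(d₁)·√T = 45·0.9683·0.3945·0.8660 = 14.8863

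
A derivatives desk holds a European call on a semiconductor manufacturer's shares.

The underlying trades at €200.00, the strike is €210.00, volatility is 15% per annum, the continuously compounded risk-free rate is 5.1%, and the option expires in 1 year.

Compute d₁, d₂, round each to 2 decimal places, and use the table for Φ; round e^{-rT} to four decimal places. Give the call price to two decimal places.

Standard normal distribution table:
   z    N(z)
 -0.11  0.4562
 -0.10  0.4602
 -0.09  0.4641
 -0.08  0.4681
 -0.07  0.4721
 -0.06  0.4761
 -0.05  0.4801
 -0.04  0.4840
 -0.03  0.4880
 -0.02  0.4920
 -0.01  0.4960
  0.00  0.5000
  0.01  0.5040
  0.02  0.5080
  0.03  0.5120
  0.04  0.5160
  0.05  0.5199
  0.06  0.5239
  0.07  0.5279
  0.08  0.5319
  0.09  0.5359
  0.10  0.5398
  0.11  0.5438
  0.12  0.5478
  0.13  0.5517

T = 1;  σ√T = 0.1500
d₁ = [ln(200/210) + (0.051 + 0.15²/2)·1] / 0.1500 = [-0.0488 + 0.0622] / 0.1500 = 0.0897 ⇒ 0.09
d₂ = d₁ − σ√T = 0.0897 − 0.1500 = -0.0603 ⇒ -0.06
e^(−rT) = e^(−0.051·1) = 0.9503
N(d₁) = N(0.09) = 0.5359;  N(d₂) = N(-0.06) = 0.4761
C = 200·0.5359 − 210·0.9503·0.4761 = 107.1800 − 95.0119 = 12.1681

€12.17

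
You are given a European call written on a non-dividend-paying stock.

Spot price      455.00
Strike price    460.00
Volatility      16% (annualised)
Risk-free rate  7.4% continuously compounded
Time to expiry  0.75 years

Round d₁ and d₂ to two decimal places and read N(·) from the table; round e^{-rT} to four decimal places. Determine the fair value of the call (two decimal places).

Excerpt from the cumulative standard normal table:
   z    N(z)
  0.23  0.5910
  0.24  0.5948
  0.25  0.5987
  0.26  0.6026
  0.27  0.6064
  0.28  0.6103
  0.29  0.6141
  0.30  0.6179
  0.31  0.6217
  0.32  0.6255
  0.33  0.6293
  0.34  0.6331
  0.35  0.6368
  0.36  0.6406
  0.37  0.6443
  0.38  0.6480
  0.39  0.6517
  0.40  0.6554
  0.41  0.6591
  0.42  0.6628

σ√T = 0.16 × 0.8660 = 0.1386
d₁ = [ln(455/460) + (0.074 + 0.16²/2)·0.75] / 0.1386 = [-0.0109 + 0.0651] / 0.1386 = 0.3909 ≈ 0.39
d₂ = d₁ − σ√T = 0.3909 − 0.1386 = 0.2524 ≈ 0.25
e^(−rT) = e^(−0.074·0.75) = 0.9460
C = 455·N(0.39) − 460·0.9460·N(0.25) = 455·0.6517 − 460·0.9460·0.5987 = 296.5235 − 260.5303 = 35.9932

35.99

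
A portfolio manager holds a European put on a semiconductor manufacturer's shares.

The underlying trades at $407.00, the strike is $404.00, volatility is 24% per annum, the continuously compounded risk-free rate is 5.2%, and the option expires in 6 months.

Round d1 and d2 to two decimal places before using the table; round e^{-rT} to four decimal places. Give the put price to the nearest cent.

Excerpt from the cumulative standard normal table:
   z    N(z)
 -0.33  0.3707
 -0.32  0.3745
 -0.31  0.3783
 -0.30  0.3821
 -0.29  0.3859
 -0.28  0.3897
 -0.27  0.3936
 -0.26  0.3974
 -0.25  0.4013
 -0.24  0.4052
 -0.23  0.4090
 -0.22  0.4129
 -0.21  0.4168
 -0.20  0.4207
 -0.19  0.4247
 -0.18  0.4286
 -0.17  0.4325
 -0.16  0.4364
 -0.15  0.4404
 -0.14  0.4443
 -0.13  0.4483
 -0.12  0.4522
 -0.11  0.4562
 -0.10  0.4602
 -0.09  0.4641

σ√T = 0.24·√0.5 = 0.1697
d₁ = [ln(407/404) + (0.052 + 0.24²/2)·0.5] / 0.1697 = [0.0074 + 0.0404] / 0.1697 = 0.2817 ⇒ 0.28
d₂ = d₁ − σ√T = 0.2817 − 0.1697 = 0.1119 ⇒ 0.11
e^(−rT) = e^(−0.052·0.5) = 0.9743
P = 404·0.9743·N(-0.11) − 407·N(-0.28) = 404·0.9743·0.4562 − 407·0.3897 = 179.5682 − 158.6079 = 20.9603

$20.96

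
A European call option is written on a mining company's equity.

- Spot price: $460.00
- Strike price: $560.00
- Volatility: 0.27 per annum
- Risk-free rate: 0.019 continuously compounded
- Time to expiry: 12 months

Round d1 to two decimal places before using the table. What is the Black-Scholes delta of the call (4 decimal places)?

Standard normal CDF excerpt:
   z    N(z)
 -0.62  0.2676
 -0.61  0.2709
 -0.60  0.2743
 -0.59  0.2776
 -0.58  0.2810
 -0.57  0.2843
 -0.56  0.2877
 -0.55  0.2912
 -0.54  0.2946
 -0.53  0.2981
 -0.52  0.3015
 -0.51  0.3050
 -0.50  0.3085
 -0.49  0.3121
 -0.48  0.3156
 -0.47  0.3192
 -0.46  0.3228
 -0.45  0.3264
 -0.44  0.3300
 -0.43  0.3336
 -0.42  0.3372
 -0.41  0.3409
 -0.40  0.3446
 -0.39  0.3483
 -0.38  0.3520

T = 1;  σ√T = 0.2700
ln(S/K) + (r + σ²/2)T = ln(460/560) + (0.019 + 0.27²/2)·1 = -0.1967 + 0.0554 = -0.1413
d₁ = -0.1413 / 0.2700 = -0.5232 ≈ -0.52
N(d₁) = N(-0.52) = 0.3015
Δ_call = N(d₁) = 0.3015

0.3015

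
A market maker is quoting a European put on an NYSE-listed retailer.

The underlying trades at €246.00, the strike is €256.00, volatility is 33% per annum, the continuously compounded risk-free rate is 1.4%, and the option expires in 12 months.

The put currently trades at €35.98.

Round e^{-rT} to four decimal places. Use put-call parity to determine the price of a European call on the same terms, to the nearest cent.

exp(−rT) = exp(−0.014·1) = 0.9861
Put-call parity: C − P = S − K·e^(−rT) = 246 − 256·0.9861 = 246 − 252.4416 = -6.4416
C = P + (C − P) = 35.98 + (-6.4416) = 29.5384

€29.54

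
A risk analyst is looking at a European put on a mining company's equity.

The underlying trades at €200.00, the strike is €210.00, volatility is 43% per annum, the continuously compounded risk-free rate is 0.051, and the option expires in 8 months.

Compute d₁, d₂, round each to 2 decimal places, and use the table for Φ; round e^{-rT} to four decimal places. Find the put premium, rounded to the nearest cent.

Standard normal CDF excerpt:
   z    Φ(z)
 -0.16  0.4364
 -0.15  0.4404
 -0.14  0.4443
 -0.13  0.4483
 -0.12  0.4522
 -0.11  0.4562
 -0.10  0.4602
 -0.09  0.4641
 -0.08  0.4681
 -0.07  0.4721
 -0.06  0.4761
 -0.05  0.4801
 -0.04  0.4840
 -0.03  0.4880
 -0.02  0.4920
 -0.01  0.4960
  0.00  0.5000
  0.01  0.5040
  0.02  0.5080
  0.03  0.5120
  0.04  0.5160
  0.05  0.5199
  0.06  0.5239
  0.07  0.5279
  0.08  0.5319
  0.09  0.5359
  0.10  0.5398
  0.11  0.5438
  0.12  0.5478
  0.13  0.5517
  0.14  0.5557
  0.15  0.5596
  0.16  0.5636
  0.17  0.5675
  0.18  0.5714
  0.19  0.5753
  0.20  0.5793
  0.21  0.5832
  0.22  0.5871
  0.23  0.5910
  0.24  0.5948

€29.51

σ√T = 0.43·√0.6667 = 0.3511
d₁ = [ln(200/210) + (0.051 + 0.43²/2)·0.6667] / 0.3511 = [-0.0488 + 0.0956] / 0.3511 = 0.1334 → 0.13
d₂ = d₁ − σ√T = 0.1334 − 0.3511 = -0.2177 → -0.22
exp(−rT) = exp(−0.051·0.6667) = 0.9666
P = 210·0.9666·N(0.22) − 200·N(-0.13) = 210·0.9666·0.5871 − 200·0.4483 = 119.1731 − 89.6600 = 29.5131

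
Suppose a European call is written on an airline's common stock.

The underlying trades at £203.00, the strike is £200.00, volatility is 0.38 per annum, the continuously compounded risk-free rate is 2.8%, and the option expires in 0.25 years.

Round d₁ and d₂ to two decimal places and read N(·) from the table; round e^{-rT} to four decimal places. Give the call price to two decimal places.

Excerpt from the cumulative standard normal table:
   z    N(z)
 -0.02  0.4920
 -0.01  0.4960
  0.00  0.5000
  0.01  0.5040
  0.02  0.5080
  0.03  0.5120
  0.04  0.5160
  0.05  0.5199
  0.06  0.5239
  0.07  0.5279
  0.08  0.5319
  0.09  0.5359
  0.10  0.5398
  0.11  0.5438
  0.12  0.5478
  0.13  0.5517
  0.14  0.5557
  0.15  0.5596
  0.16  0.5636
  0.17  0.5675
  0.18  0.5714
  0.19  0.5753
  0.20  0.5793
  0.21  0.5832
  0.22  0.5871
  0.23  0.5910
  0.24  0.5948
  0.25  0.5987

σ√T = 0.38 × 0.5000 = 0.1900
d₁ = [ln(203/200) + (0.028 + ½·0.38²)·0.25] / (σ√T) = (0.0149 + 0.0250) / 0.1900 = 0.2102 → 0.21
d₂ = 0.2102 − 0.1900 = 0.0202 → 0.02
exp(−rT) = exp(−0.028·0.25) = 0.9930
N(d₁) = N(0.21) = 0.5832;  N(d₂) = N(0.02) = 0.5080
C = 203·0.5832 − 200·0.9930·0.5080 = 118.3896 − 100.8888 = 17.5008

£17.50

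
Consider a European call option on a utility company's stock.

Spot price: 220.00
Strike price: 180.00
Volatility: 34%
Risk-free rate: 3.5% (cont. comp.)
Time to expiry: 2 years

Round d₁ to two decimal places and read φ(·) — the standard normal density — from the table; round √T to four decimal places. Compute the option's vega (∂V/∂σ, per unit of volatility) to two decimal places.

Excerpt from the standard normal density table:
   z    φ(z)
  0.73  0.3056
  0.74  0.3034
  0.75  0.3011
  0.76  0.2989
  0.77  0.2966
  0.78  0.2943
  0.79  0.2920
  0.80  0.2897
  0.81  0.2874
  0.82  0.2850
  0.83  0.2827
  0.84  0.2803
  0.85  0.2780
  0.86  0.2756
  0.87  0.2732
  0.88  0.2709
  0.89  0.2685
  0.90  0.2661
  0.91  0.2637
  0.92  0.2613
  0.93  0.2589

T = 2;  σ√T = 0.4808
d₁ = [ln(220/180) + (0.035 + 0.34²/2)·2] / 0.4808 = [0.2007 + 0.1856] / 0.4808 = 0.8033 → 0.80
√T = √2 = 1.4142
φ(d₁) = φ(0.80) = 0.2897
vega = S·φ(d₁)·√T = 220·0.2897·1.4142 = 90.1326

90.13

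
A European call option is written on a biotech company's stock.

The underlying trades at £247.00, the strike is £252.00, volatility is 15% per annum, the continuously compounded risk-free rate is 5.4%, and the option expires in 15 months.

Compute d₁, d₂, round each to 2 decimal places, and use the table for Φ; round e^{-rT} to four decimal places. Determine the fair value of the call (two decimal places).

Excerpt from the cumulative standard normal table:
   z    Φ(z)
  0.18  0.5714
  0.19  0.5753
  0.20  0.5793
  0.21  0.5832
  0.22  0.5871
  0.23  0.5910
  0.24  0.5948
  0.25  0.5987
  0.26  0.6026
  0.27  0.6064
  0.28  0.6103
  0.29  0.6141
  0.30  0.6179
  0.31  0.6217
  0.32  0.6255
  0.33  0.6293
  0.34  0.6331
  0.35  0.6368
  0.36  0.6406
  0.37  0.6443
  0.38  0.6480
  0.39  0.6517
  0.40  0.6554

£22.69

T = 1.25;  σ√T = 0.1677
ln(S/K) + (r + σ²/2)T = ln(247/252) + (0.054 + 0.15²/2)·1.25 = -0.0200 + 0.0816 = 0.0615
d₁ = 0.0615 / 0.1677 = 0.3668 ≈ 0.37
d₂ = d₁ − σ√T = 0.3668 − 0.1677 = 0.1991 ≈ 0.20
exp(−rT) = exp(−0.054·1.25) = 0.9347
C = 247·N(0.37) − 252·0.9347·N(0.20) = 247·0.6443 − 252·0.9347·0.5793 = 159.1421 − 136.4509 = 22.6912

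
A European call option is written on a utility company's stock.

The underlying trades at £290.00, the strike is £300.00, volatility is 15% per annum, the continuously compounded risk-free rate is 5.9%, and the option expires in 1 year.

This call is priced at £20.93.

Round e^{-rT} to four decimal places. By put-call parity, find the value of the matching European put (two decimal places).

e^(−rT) = e^(−0.059·1) = 0.9427
Put-call parity: C − P = S − K·e^(−rT) = 290 − 300·0.9427 = 290 − 282.8100 = 7.1900
P = C − (C − P) = 20.93 − (7.1900) = 13.7400

£13.74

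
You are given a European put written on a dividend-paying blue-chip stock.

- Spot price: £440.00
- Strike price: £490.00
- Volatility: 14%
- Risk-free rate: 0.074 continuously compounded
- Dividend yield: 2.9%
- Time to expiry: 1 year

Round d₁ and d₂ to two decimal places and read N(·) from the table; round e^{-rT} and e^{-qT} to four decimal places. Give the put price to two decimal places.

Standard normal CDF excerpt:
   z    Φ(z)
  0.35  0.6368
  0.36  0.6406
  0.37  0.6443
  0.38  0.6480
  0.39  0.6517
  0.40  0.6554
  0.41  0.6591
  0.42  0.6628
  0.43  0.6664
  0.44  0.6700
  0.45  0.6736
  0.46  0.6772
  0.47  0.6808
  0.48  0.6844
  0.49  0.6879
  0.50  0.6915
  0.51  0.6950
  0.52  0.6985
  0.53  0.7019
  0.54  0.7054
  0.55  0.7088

σ√T = 0.14·√1 = 0.1400
d₁ = [ln(440/490) + (0.074 − 0.029 + 0.14²/2)·1] / 0.1400 = [-0.1076 + 0.0548] / 0.1400 = -0.3774 ⇒ -0.38
d₂ = d₁ − σ√T = -0.3774 − 0.1400 = -0.5174 ⇒ -0.52
exp(−qT) = exp(−0.029·1) = 0.9714;  exp(−rT) = exp(−0.074·1) = 0.9287
N(−d₂) = N(0.52) = 0.6985;  N(−d₁) = N(0.38) = 0.6480
P = 490·0.9287·0.6985 − 440·0.9714·0.6480 = 317.8615 − 276.9656 = 40.8959

£40.90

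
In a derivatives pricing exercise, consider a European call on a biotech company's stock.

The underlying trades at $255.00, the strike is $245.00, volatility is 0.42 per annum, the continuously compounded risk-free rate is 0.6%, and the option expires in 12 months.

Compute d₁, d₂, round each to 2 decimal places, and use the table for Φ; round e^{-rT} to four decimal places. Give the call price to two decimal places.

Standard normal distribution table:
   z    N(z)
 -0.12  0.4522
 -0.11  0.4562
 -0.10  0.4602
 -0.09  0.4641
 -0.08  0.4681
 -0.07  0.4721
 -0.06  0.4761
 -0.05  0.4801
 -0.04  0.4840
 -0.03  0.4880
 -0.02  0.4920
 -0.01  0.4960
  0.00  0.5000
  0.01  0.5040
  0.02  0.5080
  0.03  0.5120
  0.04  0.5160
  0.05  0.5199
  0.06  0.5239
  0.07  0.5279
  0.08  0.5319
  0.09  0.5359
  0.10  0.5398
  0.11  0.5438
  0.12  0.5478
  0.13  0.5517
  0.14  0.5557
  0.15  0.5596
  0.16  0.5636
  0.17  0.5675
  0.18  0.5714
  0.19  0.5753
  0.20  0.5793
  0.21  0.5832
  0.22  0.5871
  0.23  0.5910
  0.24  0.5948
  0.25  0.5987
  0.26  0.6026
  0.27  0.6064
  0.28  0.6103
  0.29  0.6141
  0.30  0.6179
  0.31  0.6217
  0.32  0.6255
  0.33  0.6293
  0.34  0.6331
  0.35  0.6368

σ√T = 0.42 × 1.0000 = 0.4200
d₁ = [ln(255/245) + (0.006 + ½·0.42²)·1] / (σ√T) = (0.0400 + 0.0942) / 0.4200 = 0.3195 ⇒ 0.32
d₂ = 0.3195 − 0.4200 = -0.1005 ⇒ -0.10
e^(−rT) = e^(−0.006·1) = 0.9940
N(d₁) = N(0.32) = 0.6255;  N(d₂) = N(-0.10) = 0.4602
C = 255·0.6255 − 245·0.9940·0.4602 = 159.5025 − 112.0725 = 47.4300

$47.43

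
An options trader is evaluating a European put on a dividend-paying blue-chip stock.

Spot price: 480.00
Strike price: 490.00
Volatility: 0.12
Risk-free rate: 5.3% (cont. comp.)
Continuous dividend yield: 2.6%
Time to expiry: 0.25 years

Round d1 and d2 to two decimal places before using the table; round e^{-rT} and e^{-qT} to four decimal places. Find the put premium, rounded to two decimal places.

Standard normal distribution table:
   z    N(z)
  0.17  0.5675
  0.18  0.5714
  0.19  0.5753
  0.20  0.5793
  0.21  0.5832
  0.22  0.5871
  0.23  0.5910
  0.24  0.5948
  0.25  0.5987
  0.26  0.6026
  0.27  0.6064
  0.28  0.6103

15.12

σ√T = 0.12 × 0.5000 = 0.0600
d₁ = [ln(480/490) + (0.053 − 0.026 + 0.12²/2)·0.25] / 0.0600 = [-0.0206 + 0.0086] / 0.0600 = -0.2012 which rounds to -0.20
d₂ = d₁ − σ√T = -0.2012 − 0.0600 = -0.2612 which rounds to -0.26
exp(−qT) = exp(−0.026·0.25) = 0.9935;  exp(−rT) = exp(−0.053·0.25) = 0.9868
N(−d₂) = N(0.26) = 0.6026;  N(−d₁) = N(0.20) = 0.5793
P = 490·0.9868·0.6026 − 480·0.9935·0.5793 = 291.3764 − 276.2566 = 15.1198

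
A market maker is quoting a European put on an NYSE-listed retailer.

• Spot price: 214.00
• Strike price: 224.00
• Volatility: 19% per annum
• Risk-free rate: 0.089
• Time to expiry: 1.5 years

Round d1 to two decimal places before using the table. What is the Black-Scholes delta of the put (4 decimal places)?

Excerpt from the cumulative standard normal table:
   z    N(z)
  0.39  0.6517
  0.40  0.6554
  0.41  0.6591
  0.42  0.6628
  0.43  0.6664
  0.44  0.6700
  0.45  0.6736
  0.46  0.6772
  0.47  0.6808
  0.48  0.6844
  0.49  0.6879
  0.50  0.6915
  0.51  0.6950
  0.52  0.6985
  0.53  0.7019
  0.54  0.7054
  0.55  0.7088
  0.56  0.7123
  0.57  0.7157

-0.3121

σ√T = 0.19 × 1.2247 = 0.2327
d₁ = [ln(214/224) + (0.089 + ½·0.19²)·1.5] / (σ√T) = (-0.0457 + 0.1606) / 0.2327 = 0.4938 ≈ 0.49
N(d₁) = N(0.49) = 0.6879
Δ_put = N(d₁) − 1 = 0.6879 − 1 = -0.3121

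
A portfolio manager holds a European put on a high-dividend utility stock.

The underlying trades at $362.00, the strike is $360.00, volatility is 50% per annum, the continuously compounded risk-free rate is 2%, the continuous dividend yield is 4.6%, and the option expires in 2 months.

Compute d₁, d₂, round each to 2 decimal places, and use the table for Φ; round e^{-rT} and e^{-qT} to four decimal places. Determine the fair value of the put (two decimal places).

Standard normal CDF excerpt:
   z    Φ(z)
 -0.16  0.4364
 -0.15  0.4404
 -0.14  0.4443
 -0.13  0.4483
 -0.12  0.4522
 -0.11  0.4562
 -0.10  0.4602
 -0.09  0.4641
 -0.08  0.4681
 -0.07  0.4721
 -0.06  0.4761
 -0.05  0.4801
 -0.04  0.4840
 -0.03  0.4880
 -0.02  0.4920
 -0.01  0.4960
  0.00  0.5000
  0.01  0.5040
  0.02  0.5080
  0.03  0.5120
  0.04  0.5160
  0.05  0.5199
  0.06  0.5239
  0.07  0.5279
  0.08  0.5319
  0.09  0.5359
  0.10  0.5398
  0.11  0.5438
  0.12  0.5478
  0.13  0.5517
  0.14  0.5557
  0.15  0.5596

σ√T = 0.5 × 0.4082 = 0.2041
d₁ = [ln(362/360) + (0.02 − 0.046 + ½·0.5²)·0.1667] / (σ√T) = (0.0055 + 0.0165) / 0.2041 = 0.1080 → 0.11
d₂ = 0.1080 − 0.2041 = -0.0961 → -0.10
exp(−qT) = exp(−0.046·0.1667) = 0.9924;  exp(−rT) = exp(−0.02·0.1667) = 0.9967
N(−d₂) = N(0.10) = 0.5398;  N(−d₁) = N(-0.11) = 0.4562
P = 360·0.9967·0.5398 − 362·0.9924·0.4562 = 193.6867 − 163.8893 = 29.7974

$29.80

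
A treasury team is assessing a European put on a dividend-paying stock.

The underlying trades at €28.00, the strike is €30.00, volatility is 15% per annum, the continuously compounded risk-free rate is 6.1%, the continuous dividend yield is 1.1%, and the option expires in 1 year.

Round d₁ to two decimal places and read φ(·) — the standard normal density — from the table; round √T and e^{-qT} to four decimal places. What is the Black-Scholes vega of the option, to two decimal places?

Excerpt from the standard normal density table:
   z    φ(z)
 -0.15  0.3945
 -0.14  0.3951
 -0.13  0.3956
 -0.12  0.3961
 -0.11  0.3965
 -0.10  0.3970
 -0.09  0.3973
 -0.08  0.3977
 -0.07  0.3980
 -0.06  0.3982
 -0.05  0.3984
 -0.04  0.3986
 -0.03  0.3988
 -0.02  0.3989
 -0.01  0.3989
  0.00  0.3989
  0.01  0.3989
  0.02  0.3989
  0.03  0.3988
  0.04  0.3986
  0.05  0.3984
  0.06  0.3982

σ√T = 0.15·√1 = 0.1500
d₁ = [ln(28/30) + (0.061 − 0.011 + 0.15²/2)·1] / 0.1500 = [-0.0690 + 0.0612] / 0.1500 = -0.0516 → -0.05
√T = √1 = 1.0000
φ(d₁) = φ(-0.05) = 0.3984
e^(−qT) = e^(−0.011·1) = 0.9891
vega = S·e^(−qT)·φ(d₁)·√T = 28·0.9891·0.3984·1.0000 = 11.0336
(The call has the same vega.)

11.03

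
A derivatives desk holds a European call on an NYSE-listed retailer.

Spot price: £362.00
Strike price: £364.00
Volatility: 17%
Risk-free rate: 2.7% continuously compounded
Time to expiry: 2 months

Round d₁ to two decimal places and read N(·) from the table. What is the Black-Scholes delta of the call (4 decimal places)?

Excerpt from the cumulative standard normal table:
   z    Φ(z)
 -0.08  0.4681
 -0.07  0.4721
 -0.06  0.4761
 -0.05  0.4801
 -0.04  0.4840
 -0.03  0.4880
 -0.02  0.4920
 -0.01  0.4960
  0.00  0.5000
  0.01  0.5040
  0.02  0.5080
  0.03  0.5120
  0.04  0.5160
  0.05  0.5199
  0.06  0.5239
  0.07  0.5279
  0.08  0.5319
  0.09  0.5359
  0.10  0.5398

T = 0.1667;  σ√T = 0.0694
d₁ = [ln(362/364) + (0.027 + ½·0.17²)·0.1667] / (σ√T) = (-0.0055 + 0.0069) / 0.0694 = 0.0202 ⇒ 0.02
N(d₁) = N(0.02) = 0.5080
Δ_call = N(d₁) = 0.5080

0.5080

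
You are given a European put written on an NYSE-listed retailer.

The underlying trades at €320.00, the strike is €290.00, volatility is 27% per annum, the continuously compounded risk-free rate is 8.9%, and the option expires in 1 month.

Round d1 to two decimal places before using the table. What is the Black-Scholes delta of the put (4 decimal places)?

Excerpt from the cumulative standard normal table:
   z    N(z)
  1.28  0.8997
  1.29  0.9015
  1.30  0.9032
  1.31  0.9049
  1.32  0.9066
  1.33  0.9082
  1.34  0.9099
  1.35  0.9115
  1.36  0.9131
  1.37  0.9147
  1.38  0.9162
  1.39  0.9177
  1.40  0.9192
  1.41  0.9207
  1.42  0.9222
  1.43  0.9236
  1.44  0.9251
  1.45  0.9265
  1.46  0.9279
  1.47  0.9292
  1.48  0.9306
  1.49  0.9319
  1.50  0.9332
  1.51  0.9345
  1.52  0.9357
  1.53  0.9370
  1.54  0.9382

σ√T = 0.27 × 0.2887 = 0.0779
d₁ = [ln(320/290) + (0.089 + ½·0.27²)·0.08333] / (σ√T) = (0.0984 + 0.0105) / 0.0779 = 1.3971 ⇒ 1.40
N(d₁) = N(1.40) = 0.9192
Δ_put = N(d₁) − 1 = 0.9192 − 1 = -0.0808

-0.0808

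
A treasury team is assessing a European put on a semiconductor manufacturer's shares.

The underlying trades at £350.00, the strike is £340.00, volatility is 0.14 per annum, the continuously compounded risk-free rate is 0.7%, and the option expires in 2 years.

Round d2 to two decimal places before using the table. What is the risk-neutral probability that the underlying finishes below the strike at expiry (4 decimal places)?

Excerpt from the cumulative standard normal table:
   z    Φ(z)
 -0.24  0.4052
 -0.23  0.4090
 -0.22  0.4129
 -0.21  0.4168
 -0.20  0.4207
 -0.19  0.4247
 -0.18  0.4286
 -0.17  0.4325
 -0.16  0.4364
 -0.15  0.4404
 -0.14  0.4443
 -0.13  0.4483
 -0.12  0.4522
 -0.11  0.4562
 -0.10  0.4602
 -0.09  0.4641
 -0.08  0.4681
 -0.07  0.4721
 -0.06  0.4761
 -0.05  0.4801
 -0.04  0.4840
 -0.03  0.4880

σ√T = 0.14·√2 = 0.1980
d₁ = [ln(350/340) + (0.007 + 0.14²/2)·2] / 0.1980 = [0.0290 + 0.0336] / 0.1980 = 0.3161 ⇒ 0.32
d₂ = d₁ − σ√T = 0.3161 − 0.1980 = 0.1181 ⇒ 0.12
Risk-neutral Pr[S_T < K] = N(−d₂) = N(-0.12) = 0.4522

0.4522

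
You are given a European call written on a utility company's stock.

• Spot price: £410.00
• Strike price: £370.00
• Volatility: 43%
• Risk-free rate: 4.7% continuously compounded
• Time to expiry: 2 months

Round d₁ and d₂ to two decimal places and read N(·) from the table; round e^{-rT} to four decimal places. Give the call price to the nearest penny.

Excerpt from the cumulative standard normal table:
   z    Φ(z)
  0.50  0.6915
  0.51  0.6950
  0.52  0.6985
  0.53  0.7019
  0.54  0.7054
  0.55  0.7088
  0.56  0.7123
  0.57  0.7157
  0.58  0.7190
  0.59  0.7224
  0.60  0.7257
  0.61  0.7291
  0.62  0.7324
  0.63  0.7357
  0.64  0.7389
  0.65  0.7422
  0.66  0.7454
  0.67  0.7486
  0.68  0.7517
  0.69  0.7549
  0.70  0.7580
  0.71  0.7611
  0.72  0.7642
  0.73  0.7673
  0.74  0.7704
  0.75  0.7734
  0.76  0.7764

£54.36

σ√T = 0.43 × 0.4082 = 0.1755
d₁ = [ln(410/370) + (0.047 + ½·0.43²)·0.1667] / (σ√T) = (0.1027 + 0.0232) / 0.1755 = 0.7172 → 0.72
d₂ = 0.7172 − 0.1755 = 0.5416 → 0.54
e^(−rT) = e^(−0.047·0.1667) = 0.9922
C = 410·N(0.72) − 370·0.9922·N(0.54) = 410·0.7642 − 370·0.9922·0.7054 = 313.3220 − 258.9622 = 54.3598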